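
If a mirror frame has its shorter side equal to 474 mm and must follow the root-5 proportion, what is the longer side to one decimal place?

root-5 ≈ 2.23607.
Longer side = 474 × 2.23607 ≈ 1059.897 → 1059.9 mm.

1059.9 mm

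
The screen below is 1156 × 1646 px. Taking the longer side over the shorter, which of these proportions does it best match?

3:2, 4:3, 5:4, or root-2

root-2

1646/1156 ≈ 1.424. Nearest candidates are root-2 (1.414, off by 0.010) and 3:2 (1.500, off by 0.076).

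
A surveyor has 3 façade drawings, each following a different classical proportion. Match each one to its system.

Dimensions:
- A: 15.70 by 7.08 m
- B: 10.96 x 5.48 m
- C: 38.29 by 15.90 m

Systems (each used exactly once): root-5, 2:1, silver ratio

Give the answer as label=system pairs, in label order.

A=root-5, B=2:1, C=silver ratio

A = 15.70/7.08 ≈ 2.218 → root-5 (2.236)
B = 10.96/5.48 ≈ 2.000 → 2:1 (2.000)
C = 38.29/15.90 ≈ 2.408 → silver ratio (2.414)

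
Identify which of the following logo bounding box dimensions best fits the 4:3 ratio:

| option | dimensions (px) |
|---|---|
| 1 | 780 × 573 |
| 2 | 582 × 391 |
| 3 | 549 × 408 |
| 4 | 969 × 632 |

Target 4:3 ≈ 1.333.
1: 1.361 (Δ0.028)  2: 1.488 (Δ0.155)  3: 1.346 (Δ0.013)  4: 1.533 (Δ0.200)

3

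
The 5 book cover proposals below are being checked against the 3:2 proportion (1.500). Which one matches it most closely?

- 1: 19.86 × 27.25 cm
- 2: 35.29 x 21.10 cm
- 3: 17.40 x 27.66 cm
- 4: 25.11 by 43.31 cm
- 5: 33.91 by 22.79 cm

Target 3:2 ≈ 1.500.
1: 1.372 (Δ0.128)  2: 1.673 (Δ0.173)  3: 1.590 (Δ0.090)  4: 1.725 (Δ0.225)  5: 1.488 (Δ0.012)

5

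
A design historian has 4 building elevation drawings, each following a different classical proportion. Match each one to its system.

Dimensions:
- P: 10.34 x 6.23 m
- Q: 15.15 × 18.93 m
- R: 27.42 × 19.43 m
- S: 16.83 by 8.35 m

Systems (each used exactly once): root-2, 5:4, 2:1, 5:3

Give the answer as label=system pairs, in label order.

P=5:3, Q=5:4, R=root-2, S=2:1

Ratios: P ≈ 1.660; Q ≈ 1.250; R ≈ 1.411; S ≈ 2.016.
Targets: root-2 ≈ 1.414; 5:4 ≈ 1.250; 2:1 ≈ 2.000; 5:3 ≈ 1.667.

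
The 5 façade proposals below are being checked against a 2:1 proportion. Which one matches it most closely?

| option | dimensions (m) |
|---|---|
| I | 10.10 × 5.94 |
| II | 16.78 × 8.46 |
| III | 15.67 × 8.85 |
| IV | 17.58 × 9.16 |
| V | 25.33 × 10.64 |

Target 2:1 ≈ 2.000.
I: 1.700 (Δ0.300)  II: 1.983 (Δ0.017)  III: 1.771 (Δ0.229)  IV: 1.919 (Δ0.081)  V: 2.381 (Δ0.381)

II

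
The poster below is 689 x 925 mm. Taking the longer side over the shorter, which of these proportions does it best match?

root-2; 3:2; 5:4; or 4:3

925/689 ≈ 1.343. Nearest candidates are 4:3 (1.333, off by 0.010) and root-2 (1.414, off by 0.071).

4:3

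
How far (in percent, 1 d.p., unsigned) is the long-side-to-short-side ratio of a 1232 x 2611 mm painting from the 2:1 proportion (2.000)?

Ratio = 2611 / 1232 ≈ 2.1193.
Ideal 2:1 = 2.0000. |2.1193 − 2.0000| / 2.0000 ≈ 5.96% → 6.0%.

6.0%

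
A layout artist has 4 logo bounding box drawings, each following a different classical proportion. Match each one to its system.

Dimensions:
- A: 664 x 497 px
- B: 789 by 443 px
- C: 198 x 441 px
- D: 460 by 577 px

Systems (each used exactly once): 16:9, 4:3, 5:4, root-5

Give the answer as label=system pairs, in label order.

A = 664/497 ≈ 1.336 → 4:3 (1.333)
B = 789/443 ≈ 1.781 → 16:9 (1.778)
C = 441/198 ≈ 2.227 → root-5 (2.236)
D = 577/460 ≈ 1.254 → 5:4 (1.250)

A=4:3, B=16:9, C=root-5, D=5:4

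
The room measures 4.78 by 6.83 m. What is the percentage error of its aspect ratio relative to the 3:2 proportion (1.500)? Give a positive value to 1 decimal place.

4.7%

Ratio = 6.83 / 4.78 ≈ 1.4289.
Ideal 3:2 = 1.5000. |1.4289 − 1.5000| / 1.5000 ≈ 4.74% → 4.7%.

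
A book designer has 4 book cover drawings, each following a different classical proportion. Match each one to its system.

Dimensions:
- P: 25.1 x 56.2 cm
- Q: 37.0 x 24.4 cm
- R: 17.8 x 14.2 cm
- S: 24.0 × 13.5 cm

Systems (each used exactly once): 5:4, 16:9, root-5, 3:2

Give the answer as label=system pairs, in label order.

P = 56.2/25.1 ≈ 2.239 → root-5 (2.236)
Q = 37.0/24.4 ≈ 1.516 → 3:2 (1.500)
R = 17.8/14.2 ≈ 1.254 → 5:4 (1.250)
S = 24.0/13.5 ≈ 1.778 → 16:9 (1.778)

P=root-5, Q=3:2, R=5:4, S=16:9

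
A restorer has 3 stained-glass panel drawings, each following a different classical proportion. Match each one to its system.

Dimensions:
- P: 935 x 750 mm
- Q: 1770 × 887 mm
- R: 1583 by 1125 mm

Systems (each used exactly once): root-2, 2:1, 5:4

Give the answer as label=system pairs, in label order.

Ratios: P ≈ 1.247; Q ≈ 1.995; R ≈ 1.407.
Targets: root-2 ≈ 1.414; 2:1 ≈ 2.000; 5:4 ≈ 1.250.

P=5:4, Q=2:1, R=root-2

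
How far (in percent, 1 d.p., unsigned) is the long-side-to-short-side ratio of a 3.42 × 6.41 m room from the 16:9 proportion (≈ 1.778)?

Ratio = 6.41 / 3.42 ≈ 1.8743.
Ideal 16:9 ≈ 1.7778. |1.8743 − 1.7778| / 1.7778 ≈ 5.43% → 5.4%.

5.4%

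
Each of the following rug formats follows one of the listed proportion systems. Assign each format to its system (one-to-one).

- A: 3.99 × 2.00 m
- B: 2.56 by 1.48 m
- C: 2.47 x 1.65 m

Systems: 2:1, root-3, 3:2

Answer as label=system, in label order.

Ratios: A ≈ 1.995; B ≈ 1.730; C ≈ 1.497.
Targets: 2:1 ≈ 2.000; root-3 ≈ 1.732; 3:2 ≈ 1.500.

A=2:1, B=root-3, C=3:2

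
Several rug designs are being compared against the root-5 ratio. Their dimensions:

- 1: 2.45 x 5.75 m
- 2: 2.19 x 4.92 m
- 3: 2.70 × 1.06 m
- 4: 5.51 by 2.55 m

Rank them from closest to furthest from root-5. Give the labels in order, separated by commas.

2, 4, 1, 3

Ratios: 1 = 5.75 / 2.45 ≈ 2.347; 2 = 4.92 / 2.19 ≈ 2.247; 3 = 2.70 / 1.06 ≈ 2.547; 4 = 5.51 / 2.55 ≈ 2.161.
|Δ from 2.236|: 1 0.111; 2 0.011; 3 0.311; 4 0.075.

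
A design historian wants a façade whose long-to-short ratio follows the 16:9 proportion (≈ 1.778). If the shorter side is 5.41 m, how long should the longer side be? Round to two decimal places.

16:9 ≈ 1.77778.
Longer side = 5.41 × 1.77778 ≈ 9.6178 → 9.62 m.

9.62 m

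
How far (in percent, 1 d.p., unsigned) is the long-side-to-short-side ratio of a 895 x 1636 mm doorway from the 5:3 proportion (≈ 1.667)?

9.7%

Ratio = 1636 / 895 ≈ 1.8279.
Ideal 5:3 ≈ 1.6667. |1.8279 − 1.6667| / 1.6667 ≈ 9.67% → 9.7%.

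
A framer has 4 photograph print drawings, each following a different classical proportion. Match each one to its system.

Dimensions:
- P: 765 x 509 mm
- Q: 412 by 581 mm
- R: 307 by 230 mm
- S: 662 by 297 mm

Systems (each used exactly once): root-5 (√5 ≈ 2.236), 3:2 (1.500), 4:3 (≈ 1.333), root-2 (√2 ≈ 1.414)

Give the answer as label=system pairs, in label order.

P=3:2, Q=root-2, R=4:3, S=root-5

Ratios: P ≈ 1.503; Q ≈ 1.410; R ≈ 1.335; S ≈ 2.229.
Targets: root-5 ≈ 2.236; 3:2 ≈ 1.500; 4:3 ≈ 1.333; root-2 ≈ 1.414.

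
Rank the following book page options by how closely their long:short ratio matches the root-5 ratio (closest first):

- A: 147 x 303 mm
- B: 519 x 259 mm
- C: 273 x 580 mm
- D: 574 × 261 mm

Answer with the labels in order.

D, C, A, B

A: 303/147 ≈ 2.061 → |2.061 − 2.236| = 0.175
B: 519/259 ≈ 2.004 → |2.004 − 2.236| = 0.232
C: 580/273 ≈ 2.125 → |2.125 − 2.236| = 0.111
D: 574/261 ≈ 2.199 → |2.199 − 2.236| = 0.037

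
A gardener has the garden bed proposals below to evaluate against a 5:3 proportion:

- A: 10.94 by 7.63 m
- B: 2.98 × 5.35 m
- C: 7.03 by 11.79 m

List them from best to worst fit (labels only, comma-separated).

A: 10.94/7.63 ≈ 1.434 → |1.434 − 1.667| = 0.233
B: 5.35/2.98 ≈ 1.795 → |1.795 − 1.667| = 0.128
C: 11.79/7.03 ≈ 1.677 → |1.677 − 1.667| = 0.010

C, B, A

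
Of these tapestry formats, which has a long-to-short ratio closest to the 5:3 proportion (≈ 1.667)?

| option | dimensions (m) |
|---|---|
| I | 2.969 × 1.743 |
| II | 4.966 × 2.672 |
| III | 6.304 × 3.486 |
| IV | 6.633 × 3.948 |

Ratios (long/short): I ≈ 1.703; II ≈ 1.859; III ≈ 1.808; IV ≈ 1.680.
5:3 ≈ 1.667; option IV is nearest (Δ 0.013).

IV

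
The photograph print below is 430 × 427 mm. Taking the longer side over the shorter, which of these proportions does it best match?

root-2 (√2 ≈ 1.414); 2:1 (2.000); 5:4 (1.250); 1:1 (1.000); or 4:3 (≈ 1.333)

430/427 ≈ 1.007. Nearest candidates are 1:1 (1.000, off by 0.007) and 5:4 (1.250, off by 0.243).

1:1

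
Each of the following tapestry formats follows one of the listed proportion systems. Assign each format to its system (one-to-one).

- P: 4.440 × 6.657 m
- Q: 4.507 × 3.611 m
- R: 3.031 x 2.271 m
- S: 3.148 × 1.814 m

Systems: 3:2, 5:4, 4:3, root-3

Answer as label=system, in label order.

P=3:2, Q=5:4, R=4:3, S=root-3

P = 6.657/4.440 ≈ 1.499 → 3:2 (1.500)
Q = 4.507/3.611 ≈ 1.248 → 5:4 (1.250)
R = 3.031/2.271 ≈ 1.335 → 4:3 (1.333)
S = 3.148/1.814 ≈ 1.735 → root-3 (1.732)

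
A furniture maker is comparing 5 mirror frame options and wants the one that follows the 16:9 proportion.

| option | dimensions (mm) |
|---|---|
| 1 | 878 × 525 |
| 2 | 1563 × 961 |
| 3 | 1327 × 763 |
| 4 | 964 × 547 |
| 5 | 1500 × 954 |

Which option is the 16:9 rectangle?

Target 16:9 ≈ 1.778.
1: 1.672 (Δ0.106)  2: 1.626 (Δ0.152)  3: 1.739 (Δ0.039)  4: 1.762 (Δ0.016)  5: 1.572 (Δ0.206)

4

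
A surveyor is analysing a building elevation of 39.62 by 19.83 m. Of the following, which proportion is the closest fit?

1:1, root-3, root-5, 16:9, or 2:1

2:1

39.62/19.83 ≈ 1.998. Nearest candidates are 2:1 (2.000, off by 0.002) and 16:9 (1.778, off by 0.220).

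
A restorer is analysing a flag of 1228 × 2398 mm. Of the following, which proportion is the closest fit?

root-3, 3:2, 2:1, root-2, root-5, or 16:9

2:1

Ratio = 2398 / 1228 ≈ 1.953.
Distances: root-3 1.732 (Δ 0.221); 3:2 1.500 (Δ 0.453); 2:1 2.000 (Δ 0.047); root-2 1.414 (Δ 0.539); root-5 2.236 (Δ 0.283); 16:9 1.778 (Δ 0.175).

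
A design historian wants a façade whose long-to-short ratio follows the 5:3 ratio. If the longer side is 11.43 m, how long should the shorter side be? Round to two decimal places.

5:3 ≈ 1.66667.
Shorter side = 11.43 ÷ 1.66667 ≈ 6.8580 → 6.86 m.

6.86 m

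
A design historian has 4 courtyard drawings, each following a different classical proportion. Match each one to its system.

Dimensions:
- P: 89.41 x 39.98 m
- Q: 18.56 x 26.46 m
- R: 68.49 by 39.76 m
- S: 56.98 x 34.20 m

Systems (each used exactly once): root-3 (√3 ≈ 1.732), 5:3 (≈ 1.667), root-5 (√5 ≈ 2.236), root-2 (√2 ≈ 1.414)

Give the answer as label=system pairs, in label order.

P = 89.41/39.98 ≈ 2.236 → root-5 (2.236)
Q = 26.46/18.56 ≈ 1.426 → root-2 (1.414)
R = 68.49/39.76 ≈ 1.723 → root-3 (1.732)
S = 56.98/34.20 ≈ 1.666 → 5:3 (1.667)

P=root-5, Q=root-2, R=root-3, S=5:3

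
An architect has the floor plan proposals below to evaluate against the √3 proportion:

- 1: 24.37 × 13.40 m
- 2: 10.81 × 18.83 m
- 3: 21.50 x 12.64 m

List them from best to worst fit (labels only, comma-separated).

2, 3, 1

1: 24.37/13.40 ≈ 1.819 → |1.819 − 1.732| = 0.087
2: 18.83/10.81 ≈ 1.742 → |1.742 − 1.732| = 0.010
3: 21.50/12.64 ≈ 1.701 → |1.701 − 1.732| = 0.031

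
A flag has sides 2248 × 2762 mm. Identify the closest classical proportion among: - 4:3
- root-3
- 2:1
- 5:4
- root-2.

5:4

Ratio = 2762 / 2248 ≈ 1.229.
Distances: 4:3 1.333 (Δ 0.104); root-3 1.732 (Δ 0.503); 2:1 2.000 (Δ 0.771); 5:4 1.250 (Δ 0.021); root-2 1.414 (Δ 0.185).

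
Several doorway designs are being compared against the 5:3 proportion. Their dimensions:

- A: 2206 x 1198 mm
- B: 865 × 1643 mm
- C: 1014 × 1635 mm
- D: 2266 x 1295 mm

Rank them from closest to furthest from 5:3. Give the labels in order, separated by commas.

C, D, A, B

Ratios: A = 2206 / 1198 ≈ 1.841; B = 1643 / 865 ≈ 1.899; C = 1635 / 1014 ≈ 1.612; D = 2266 / 1295 ≈ 1.750.
|Δ from 1.667|: A 0.174; B 0.232; C 0.055; D 0.083.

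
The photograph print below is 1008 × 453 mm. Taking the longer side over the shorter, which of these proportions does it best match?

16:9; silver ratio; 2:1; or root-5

Ratio = 1008 / 453 ≈ 2.225.
Distances: 16:9 1.778 (Δ 0.447); silver ratio 2.414 (Δ 0.189); 2:1 2.000 (Δ 0.225); root-5 2.236 (Δ 0.011).

root-5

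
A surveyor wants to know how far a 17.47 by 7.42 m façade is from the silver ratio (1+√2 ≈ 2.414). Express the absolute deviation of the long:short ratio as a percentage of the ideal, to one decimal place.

Ratio = 17.47 / 7.42 ≈ 2.3544.
Ideal silver ratio ≈ 2.4142. |2.3544 − 2.4142| / 2.4142 ≈ 2.48% → 2.5%.

2.5%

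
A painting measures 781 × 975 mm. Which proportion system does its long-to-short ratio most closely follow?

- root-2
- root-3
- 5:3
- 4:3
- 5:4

5:4

975/781 ≈ 1.248. Nearest candidates are 5:4 (1.250, off by 0.002) and 4:3 (1.333, off by 0.085).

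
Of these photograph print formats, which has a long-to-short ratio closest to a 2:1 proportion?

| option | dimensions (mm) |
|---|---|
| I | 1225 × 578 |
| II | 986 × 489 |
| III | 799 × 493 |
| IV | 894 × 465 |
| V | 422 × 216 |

II

Ratios (long/short): I ≈ 2.119; II ≈ 2.016; III ≈ 1.621; IV ≈ 1.923; V ≈ 1.954.
2:1 ≈ 2.000; option II is nearest (Δ 0.016).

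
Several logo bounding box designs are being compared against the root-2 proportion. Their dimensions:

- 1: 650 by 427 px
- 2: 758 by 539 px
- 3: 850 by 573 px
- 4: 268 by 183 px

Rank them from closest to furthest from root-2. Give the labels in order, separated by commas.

2, 4, 3, 1

Ratios: 1 = 650 / 427 ≈ 1.522; 2 = 758 / 539 ≈ 1.406; 3 = 850 / 573 ≈ 1.483; 4 = 268 / 183 ≈ 1.464.
|Δ from 1.414|: 1 0.108; 2 0.008; 3 0.069; 4 0.050.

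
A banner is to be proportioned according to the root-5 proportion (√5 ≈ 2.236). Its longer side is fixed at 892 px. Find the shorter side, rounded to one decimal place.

398.9 px

root-5 ≈ 2.23607.
Shorter side = 892 ÷ 2.23607 ≈ 398.914 → 398.9 px.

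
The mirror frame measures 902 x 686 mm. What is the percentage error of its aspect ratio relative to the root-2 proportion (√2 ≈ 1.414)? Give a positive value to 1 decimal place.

Ratio = 902 / 686 ≈ 1.3149.
Ideal root-2 ≈ 1.4142. |1.3149 − 1.4142| / 1.4142 ≈ 7.02% → 7.0%.

7.0%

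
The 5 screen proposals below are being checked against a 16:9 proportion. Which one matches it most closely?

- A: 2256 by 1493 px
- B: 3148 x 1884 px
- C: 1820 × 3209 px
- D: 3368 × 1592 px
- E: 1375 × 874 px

C

Target 16:9 ≈ 1.778.
A: 1.511 (Δ0.267)  B: 1.671 (Δ0.107)  C: 1.763 (Δ0.015)  D: 2.116 (Δ0.338)  E: 1.573 (Δ0.205)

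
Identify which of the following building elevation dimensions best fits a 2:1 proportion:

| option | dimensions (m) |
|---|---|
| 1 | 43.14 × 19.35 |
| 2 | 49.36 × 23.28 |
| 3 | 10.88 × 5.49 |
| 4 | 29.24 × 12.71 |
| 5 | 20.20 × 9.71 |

3

Target 2:1 ≈ 2.000.
1: 2.229 (Δ0.229)  2: 2.120 (Δ0.120)  3: 1.982 (Δ0.018)  4: 2.301 (Δ0.301)  5: 2.080 (Δ0.080)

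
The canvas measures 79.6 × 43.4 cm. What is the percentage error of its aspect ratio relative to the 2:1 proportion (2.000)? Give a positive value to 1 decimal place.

8.3%

Ratio = 79.6 / 43.4 ≈ 1.8341.
Ideal 2:1 = 2.0000. |1.8341 − 2.0000| / 2.0000 ≈ 8.29% → 8.3%.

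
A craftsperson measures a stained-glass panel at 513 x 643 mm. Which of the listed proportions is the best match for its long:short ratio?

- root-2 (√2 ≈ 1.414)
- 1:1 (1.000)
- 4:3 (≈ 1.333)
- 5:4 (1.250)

5:4

Ratio = 643 / 513 ≈ 1.253.
Distances: root-2 1.414 (Δ 0.161); 1:1 1.000 (Δ 0.253); 4:3 1.333 (Δ 0.080); 5:4 1.250 (Δ 0.003).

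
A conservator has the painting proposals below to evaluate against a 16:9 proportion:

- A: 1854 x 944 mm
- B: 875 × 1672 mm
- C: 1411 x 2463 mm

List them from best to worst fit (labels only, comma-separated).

C, B, A

Ratios: A = 1854 / 944 ≈ 1.964; B = 1672 / 875 ≈ 1.911; C = 2463 / 1411 ≈ 1.746.
|Δ from 1.778|: A 0.186; B 0.133; C 0.032.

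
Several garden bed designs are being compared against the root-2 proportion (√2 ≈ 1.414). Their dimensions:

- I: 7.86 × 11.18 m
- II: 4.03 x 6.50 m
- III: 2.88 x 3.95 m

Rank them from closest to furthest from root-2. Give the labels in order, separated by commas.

Ratios: I = 11.18 / 7.86 ≈ 1.422; II = 6.50 / 4.03 ≈ 1.613; III = 3.95 / 2.88 ≈ 1.372.
|Δ from 1.414|: I 0.008; II 0.199; III 0.042.

I, III, II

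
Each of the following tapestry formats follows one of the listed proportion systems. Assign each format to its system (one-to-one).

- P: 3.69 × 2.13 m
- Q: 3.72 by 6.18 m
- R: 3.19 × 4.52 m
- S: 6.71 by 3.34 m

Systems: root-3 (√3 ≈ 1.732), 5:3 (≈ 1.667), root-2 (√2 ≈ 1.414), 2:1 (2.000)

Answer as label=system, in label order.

P = 3.69/2.13 ≈ 1.732 → root-3 (1.732)
Q = 6.18/3.72 ≈ 1.661 → 5:3 (1.667)
R = 4.52/3.19 ≈ 1.417 → root-2 (1.414)
S = 6.71/3.34 ≈ 2.009 → 2:1 (2.000)

P=root-3, Q=5:3, R=root-2, S=2:1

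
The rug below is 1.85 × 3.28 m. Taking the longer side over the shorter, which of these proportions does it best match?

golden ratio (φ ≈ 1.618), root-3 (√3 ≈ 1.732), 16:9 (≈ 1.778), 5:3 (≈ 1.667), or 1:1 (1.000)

3.28/1.85 ≈ 1.773. Nearest candidates are 16:9 (1.778, off by 0.005) and root-3 (1.732, off by 0.041).

16:9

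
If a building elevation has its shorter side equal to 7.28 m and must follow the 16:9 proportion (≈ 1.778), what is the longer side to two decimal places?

16:9 ≈ 1.77778.
Longer side = 7.28 × 1.77778 ≈ 12.9422 → 12.94 m.

12.94 m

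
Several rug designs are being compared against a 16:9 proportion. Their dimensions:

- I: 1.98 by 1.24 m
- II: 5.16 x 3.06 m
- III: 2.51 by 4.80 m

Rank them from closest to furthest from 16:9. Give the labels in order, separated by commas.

I: 1.98/1.24 ≈ 1.597 → |1.597 − 1.778| = 0.181
II: 5.16/3.06 ≈ 1.686 → |1.686 − 1.778| = 0.092
III: 4.80/2.51 ≈ 1.912 → |1.912 − 1.778| = 0.134

II, III, I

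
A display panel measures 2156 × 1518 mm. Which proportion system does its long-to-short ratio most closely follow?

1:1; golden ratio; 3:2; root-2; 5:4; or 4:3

2156/1518 ≈ 1.420. Nearest candidates are root-2 (1.414, off by 0.006) and 3:2 (1.500, off by 0.080).

root-2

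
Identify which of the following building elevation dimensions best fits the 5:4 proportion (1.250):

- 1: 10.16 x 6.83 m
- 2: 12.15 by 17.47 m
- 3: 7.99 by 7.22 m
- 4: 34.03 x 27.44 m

4

Ratios (long/short): 1 ≈ 1.488; 2 ≈ 1.438; 3 ≈ 1.107; 4 ≈ 1.240.
5:4 ≈ 1.250; option 4 is nearest (Δ 0.010).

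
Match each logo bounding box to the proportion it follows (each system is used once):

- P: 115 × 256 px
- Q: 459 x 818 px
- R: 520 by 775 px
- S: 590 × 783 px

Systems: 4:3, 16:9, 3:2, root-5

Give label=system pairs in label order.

P = 256/115 ≈ 2.226 → root-5 (2.236)
Q = 818/459 ≈ 1.782 → 16:9 (1.778)
R = 775/520 ≈ 1.490 → 3:2 (1.500)
S = 783/590 ≈ 1.327 → 4:3 (1.333)

P=root-5, Q=16:9, R=3:2, S=4:3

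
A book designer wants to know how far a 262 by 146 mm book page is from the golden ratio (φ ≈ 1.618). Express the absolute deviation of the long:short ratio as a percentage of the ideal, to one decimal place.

10.9%

Ratio = 262 / 146 ≈ 1.7945.
Ideal golden ratio ≈ 1.6180. |1.7945 − 1.6180| / 1.6180 ≈ 10.91% → 10.9%.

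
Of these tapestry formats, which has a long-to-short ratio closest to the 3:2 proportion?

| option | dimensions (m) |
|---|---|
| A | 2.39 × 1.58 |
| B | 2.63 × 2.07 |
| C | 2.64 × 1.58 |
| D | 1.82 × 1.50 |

A

Target 3:2 ≈ 1.500.
A: 1.513 (Δ0.013)  B: 1.271 (Δ0.229)  C: 1.671 (Δ0.171)  D: 1.213 (Δ0.287)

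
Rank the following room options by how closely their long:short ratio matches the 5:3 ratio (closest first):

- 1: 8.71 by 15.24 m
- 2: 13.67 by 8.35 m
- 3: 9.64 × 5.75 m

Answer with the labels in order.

Ratios: 1 = 15.24 / 8.71 ≈ 1.750; 2 = 13.67 / 8.35 ≈ 1.637; 3 = 9.64 / 5.75 ≈ 1.677.
|Δ from 1.667|: 1 0.083; 2 0.030; 3 0.010.

3, 2, 1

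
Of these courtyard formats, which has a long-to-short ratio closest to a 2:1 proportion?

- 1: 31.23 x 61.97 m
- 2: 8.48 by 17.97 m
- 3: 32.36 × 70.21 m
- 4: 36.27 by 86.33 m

Target 2:1 ≈ 2.000.
1: 1.984 (Δ0.016)  2: 2.119 (Δ0.119)  3: 2.170 (Δ0.170)  4: 2.380 (Δ0.380)

1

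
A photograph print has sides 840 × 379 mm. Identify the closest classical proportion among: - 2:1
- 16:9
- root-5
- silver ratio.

840/379 ≈ 2.216. Nearest candidates are root-5 (2.236, off by 0.020) and silver ratio (2.414, off by 0.198).

root-5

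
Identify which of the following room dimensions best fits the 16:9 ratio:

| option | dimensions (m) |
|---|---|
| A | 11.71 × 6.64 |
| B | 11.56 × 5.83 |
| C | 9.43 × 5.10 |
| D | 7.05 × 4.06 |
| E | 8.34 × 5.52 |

A

Target 16:9 ≈ 1.778.
A: 1.764 (Δ0.014)  B: 1.983 (Δ0.205)  C: 1.849 (Δ0.071)  D: 1.736 (Δ0.042)  E: 1.511 (Δ0.267)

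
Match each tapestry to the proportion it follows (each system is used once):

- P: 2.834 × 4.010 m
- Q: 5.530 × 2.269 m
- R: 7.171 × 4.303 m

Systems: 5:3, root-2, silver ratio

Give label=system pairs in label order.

P=root-2, Q=silver ratio, R=5:3

P = 4.010/2.834 ≈ 1.415 → root-2 (1.414)
Q = 5.530/2.269 ≈ 2.437 → silver ratio (2.414)
R = 7.171/4.303 ≈ 1.667 → 5:3 (1.667)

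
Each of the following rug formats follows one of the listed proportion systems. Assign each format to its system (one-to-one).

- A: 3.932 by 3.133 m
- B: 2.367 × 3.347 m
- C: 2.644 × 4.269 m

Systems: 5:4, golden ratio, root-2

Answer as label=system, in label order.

Ratios: A ≈ 1.255; B ≈ 1.414; C ≈ 1.615.
Targets: 5:4 ≈ 1.250; golden ratio ≈ 1.618; root-2 ≈ 1.414.

A=5:4, B=root-2, C=golden ratio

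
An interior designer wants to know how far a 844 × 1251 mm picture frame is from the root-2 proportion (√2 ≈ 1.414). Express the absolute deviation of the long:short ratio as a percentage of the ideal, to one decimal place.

4.8%

Ratio = 1251 / 844 ≈ 1.4822.
Ideal root-2 ≈ 1.4142. |1.4822 − 1.4142| / 1.4142 ≈ 4.81% → 4.8%.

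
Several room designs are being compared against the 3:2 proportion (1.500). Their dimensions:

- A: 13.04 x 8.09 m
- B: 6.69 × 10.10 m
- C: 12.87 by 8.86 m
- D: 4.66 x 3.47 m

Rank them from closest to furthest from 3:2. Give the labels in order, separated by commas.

A: 13.04/8.09 ≈ 1.612 → |1.612 − 1.500| = 0.112
B: 10.10/6.69 ≈ 1.510 → |1.510 − 1.500| = 0.010
C: 12.87/8.86 ≈ 1.453 → |1.453 − 1.500| = 0.047
D: 4.66/3.47 ≈ 1.343 → |1.343 − 1.500| = 0.157

B, C, A, D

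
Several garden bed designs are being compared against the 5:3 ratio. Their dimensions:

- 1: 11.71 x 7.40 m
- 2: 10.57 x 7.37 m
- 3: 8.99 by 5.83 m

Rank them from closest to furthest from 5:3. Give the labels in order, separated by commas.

1: 11.71/7.40 ≈ 1.582 → |1.582 − 1.667| = 0.085
2: 10.57/7.37 ≈ 1.434 → |1.434 − 1.667| = 0.233
3: 8.99/5.83 ≈ 1.542 → |1.542 − 1.667| = 0.125

1, 3, 2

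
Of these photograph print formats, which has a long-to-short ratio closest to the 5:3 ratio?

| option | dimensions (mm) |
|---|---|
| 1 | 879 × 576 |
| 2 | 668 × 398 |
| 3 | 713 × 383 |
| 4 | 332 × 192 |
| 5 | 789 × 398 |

2

Target 5:3 ≈ 1.667.
1: 1.526 (Δ0.141)  2: 1.678 (Δ0.011)  3: 1.862 (Δ0.195)  4: 1.729 (Δ0.062)  5: 1.982 (Δ0.315)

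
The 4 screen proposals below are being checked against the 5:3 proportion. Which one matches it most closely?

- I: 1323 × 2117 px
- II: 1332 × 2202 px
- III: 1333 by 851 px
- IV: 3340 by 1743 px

II

Target 5:3 ≈ 1.667.
I: 1.600 (Δ0.067)  II: 1.653 (Δ0.014)  III: 1.566 (Δ0.101)  IV: 1.916 (Δ0.249)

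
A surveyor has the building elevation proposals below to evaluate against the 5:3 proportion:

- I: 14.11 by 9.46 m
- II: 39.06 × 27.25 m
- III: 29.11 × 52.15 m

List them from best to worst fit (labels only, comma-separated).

III, I, II

Ratios: I = 14.11 / 9.46 ≈ 1.492; II = 39.06 / 27.25 ≈ 1.433; III = 52.15 / 29.11 ≈ 1.791.
|Δ from 1.667|: I 0.175; II 0.234; III 0.124.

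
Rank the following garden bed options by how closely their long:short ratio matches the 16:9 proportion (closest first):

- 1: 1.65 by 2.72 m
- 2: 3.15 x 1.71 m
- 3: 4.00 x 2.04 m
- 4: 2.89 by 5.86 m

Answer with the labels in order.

2, 1, 3, 4

1: 2.72/1.65 ≈ 1.648 → |1.648 − 1.778| = 0.130
2: 3.15/1.71 ≈ 1.842 → |1.842 − 1.778| = 0.064
3: 4.00/2.04 ≈ 1.961 → |1.961 − 1.778| = 0.183
4: 5.86/2.89 ≈ 2.028 → |2.028 − 1.778| = 0.250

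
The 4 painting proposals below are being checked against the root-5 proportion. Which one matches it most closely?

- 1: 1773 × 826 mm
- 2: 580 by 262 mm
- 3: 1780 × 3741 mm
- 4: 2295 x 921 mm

Target root-5 ≈ 2.236.
1: 2.146 (Δ0.090)  2: 2.214 (Δ0.022)  3: 2.102 (Δ0.134)  4: 2.492 (Δ0.256)

2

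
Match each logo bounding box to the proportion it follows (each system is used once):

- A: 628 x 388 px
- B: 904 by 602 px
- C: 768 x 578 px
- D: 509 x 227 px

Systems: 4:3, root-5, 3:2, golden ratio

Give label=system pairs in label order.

A = 628/388 ≈ 1.619 → golden ratio (1.618)
B = 904/602 ≈ 1.502 → 3:2 (1.500)
C = 768/578 ≈ 1.329 → 4:3 (1.333)
D = 509/227 ≈ 2.242 → root-5 (2.236)

A=golden ratio, B=3:2, C=4:3, D=root-5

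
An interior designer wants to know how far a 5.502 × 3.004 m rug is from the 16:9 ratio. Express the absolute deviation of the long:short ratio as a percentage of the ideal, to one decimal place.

Ratio = 5.502 / 3.004 ≈ 1.8316.
Ideal 16:9 ≈ 1.7778. |1.8316 − 1.7778| / 1.7778 ≈ 3.03% → 3.0%.

3.0%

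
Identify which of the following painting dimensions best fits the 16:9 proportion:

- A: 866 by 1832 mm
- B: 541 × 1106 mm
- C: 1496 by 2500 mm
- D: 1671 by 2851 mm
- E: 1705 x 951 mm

Ratios (long/short): A ≈ 2.115; B ≈ 2.044; C ≈ 1.671; D ≈ 1.706; E ≈ 1.793.
16:9 ≈ 1.778; option E is nearest (Δ 0.015).

E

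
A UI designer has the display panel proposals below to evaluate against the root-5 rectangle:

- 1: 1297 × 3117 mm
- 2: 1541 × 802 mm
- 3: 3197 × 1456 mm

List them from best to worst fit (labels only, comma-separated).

Ratios: 1 = 3117 / 1297 ≈ 2.403; 2 = 1541 / 802 ≈ 1.921; 3 = 3197 / 1456 ≈ 2.196.
|Δ from 2.236|: 1 0.167; 2 0.315; 3 0.040.

3, 1, 2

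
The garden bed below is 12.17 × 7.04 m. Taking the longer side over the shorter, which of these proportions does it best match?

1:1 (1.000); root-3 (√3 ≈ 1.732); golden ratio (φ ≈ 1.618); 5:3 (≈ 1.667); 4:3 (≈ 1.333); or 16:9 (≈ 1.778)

Ratio = 12.17 / 7.04 ≈ 1.729.
Distances: 1:1 1.000 (Δ 0.729); root-3 1.732 (Δ 0.003); golden ratio 1.618 (Δ 0.111); 5:3 1.667 (Δ 0.062); 4:3 1.333 (Δ 0.396); 16:9 1.778 (Δ 0.049).

root-3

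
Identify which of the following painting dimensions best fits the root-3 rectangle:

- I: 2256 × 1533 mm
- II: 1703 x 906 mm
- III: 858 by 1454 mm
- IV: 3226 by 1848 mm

IV

Ratios (long/short): I ≈ 1.472; II ≈ 1.880; III ≈ 1.695; IV ≈ 1.746.
root-3 ≈ 1.732; option IV is nearest (Δ 0.014).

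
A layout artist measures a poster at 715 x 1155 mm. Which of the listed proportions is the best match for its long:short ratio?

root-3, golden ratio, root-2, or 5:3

golden ratio

1155/715 ≈ 1.615. Nearest candidates are golden ratio (1.618, off by 0.003) and 5:3 (1.667, off by 0.052).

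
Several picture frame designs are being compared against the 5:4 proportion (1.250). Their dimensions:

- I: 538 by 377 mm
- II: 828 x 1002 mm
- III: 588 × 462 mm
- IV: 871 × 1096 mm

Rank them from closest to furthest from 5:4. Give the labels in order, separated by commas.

I: 538/377 ≈ 1.427 → |1.427 − 1.250| = 0.177
II: 1002/828 ≈ 1.210 → |1.210 − 1.250| = 0.040
III: 588/462 ≈ 1.273 → |1.273 − 1.250| = 0.023
IV: 1096/871 ≈ 1.258 → |1.258 − 1.250| = 0.008

IV, III, II, I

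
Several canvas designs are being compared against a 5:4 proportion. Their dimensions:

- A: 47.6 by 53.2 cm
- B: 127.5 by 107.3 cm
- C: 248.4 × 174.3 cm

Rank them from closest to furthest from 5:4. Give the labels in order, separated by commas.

B, A, C

A: 53.2/47.6 ≈ 1.118 → |1.118 − 1.250| = 0.132
B: 127.5/107.3 ≈ 1.188 → |1.188 − 1.250| = 0.062
C: 248.4/174.3 ≈ 1.425 → |1.425 − 1.250| = 0.175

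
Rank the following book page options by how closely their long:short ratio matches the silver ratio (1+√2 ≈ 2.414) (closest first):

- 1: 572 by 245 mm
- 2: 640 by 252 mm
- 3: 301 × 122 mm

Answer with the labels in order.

Ratios: 1 = 572 / 245 ≈ 2.335; 2 = 640 / 252 ≈ 2.540; 3 = 301 / 122 ≈ 2.467.
|Δ from 2.414|: 1 0.079; 2 0.126; 3 0.053.

3, 1, 2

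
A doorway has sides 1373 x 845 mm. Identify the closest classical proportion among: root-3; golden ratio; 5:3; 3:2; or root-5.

golden ratio

Ratio = 1373 / 845 ≈ 1.625.
Distances: root-3 1.732 (Δ 0.107); golden ratio 1.618 (Δ 0.007); 5:3 1.667 (Δ 0.042); 3:2 1.500 (Δ 0.125); root-5 2.236 (Δ 0.611).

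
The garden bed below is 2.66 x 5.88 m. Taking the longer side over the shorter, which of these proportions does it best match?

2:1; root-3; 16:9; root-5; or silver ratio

root-5

Ratio = 5.88 / 2.66 ≈ 2.211.
Distances: 2:1 2.000 (Δ 0.211); root-3 1.732 (Δ 0.479); 16:9 1.778 (Δ 0.433); root-5 2.236 (Δ 0.025); silver ratio 2.414 (Δ 0.203).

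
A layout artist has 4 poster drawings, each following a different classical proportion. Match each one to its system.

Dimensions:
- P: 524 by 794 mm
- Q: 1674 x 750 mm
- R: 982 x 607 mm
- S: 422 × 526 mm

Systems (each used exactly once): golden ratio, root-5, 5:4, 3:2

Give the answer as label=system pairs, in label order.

P=3:2, Q=root-5, R=golden ratio, S=5:4

Ratios: P ≈ 1.515; Q ≈ 2.232; R ≈ 1.618; S ≈ 1.246.
Targets: golden ratio ≈ 1.618; root-5 ≈ 2.236; 5:4 ≈ 1.250; 3:2 ≈ 1.500.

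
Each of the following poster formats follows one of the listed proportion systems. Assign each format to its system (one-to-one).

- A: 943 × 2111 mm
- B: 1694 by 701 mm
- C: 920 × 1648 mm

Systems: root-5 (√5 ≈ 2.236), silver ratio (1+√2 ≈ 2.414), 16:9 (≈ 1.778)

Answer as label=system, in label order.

A=root-5, B=silver ratio, C=16:9

Ratios: A ≈ 2.239; B ≈ 2.417; C ≈ 1.791.
Targets: root-5 ≈ 2.236; silver ratio ≈ 2.414; 16:9 ≈ 1.778.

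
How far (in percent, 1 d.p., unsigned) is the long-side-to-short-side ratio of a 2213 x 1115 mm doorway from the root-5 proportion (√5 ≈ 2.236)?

Ratio = 2213 / 1115 ≈ 1.9848.
Ideal root-5 ≈ 2.2361. |1.9848 − 2.2361| / 2.2361 ≈ 11.24% → 11.2%.

11.2%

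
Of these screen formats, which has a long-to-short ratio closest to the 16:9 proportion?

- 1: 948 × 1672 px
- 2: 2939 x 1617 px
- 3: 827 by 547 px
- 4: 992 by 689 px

Ratios (long/short): 1 ≈ 1.764; 2 ≈ 1.818; 3 ≈ 1.512; 4 ≈ 1.440.
16:9 ≈ 1.778; option 1 is nearest (Δ 0.014).

1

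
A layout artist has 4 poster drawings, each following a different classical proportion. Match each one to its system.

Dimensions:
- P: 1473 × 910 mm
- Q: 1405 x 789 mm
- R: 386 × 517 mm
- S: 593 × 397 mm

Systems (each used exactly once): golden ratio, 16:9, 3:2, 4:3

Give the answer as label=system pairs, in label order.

P=golden ratio, Q=16:9, R=4:3, S=3:2

P = 1473/910 ≈ 1.619 → golden ratio (1.618)
Q = 1405/789 ≈ 1.781 → 16:9 (1.778)
R = 517/386 ≈ 1.339 → 4:3 (1.333)
S = 593/397 ≈ 1.494 → 3:2 (1.500)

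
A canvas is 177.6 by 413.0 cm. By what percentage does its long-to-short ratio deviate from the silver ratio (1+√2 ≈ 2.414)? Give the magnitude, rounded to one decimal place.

3.7%

Ratio = 413.0 / 177.6 ≈ 2.3255.
Ideal silver ratio ≈ 2.4142. |2.3255 − 2.4142| / 2.4142 ≈ 3.67% → 3.7%.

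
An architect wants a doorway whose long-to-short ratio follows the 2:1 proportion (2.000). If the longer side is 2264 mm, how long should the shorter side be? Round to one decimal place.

1132.0 mm

2:1 = 2.00000.
Shorter side = 2264 ÷ 2.00000 ≈ 1132.000 → 1132.0 mm.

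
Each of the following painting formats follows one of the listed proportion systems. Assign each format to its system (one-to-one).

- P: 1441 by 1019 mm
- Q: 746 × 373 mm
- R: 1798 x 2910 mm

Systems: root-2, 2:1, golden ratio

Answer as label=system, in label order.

P=root-2, Q=2:1, R=golden ratio

P = 1441/1019 ≈ 1.414 → root-2 (1.414)
Q = 746/373 ≈ 2.000 → 2:1 (2.000)
R = 2910/1798 ≈ 1.618 → golden ratio (1.618)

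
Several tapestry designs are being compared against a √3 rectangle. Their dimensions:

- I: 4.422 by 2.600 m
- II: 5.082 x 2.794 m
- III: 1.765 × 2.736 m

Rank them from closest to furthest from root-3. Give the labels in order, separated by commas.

I, II, III

Ratios: I = 4.422 / 2.600 ≈ 1.701; II = 5.082 / 2.794 ≈ 1.819; III = 2.736 / 1.765 ≈ 1.550.
|Δ from 1.732|: I 0.031; II 0.087; III 0.182.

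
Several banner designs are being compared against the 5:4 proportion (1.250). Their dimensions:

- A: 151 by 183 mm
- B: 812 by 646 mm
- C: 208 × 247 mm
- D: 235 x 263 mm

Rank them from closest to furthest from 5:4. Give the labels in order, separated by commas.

B, A, C, D

A: 183/151 ≈ 1.212 → |1.212 − 1.250| = 0.038
B: 812/646 ≈ 1.257 → |1.257 − 1.250| = 0.007
C: 247/208 ≈ 1.188 → |1.188 − 1.250| = 0.062
D: 263/235 ≈ 1.119 → |1.119 − 1.250| = 0.131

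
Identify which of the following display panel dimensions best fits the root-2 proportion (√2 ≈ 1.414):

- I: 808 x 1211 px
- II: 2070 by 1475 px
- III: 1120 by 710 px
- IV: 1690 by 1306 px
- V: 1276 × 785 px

II

Target root-2 ≈ 1.414.
I: 1.499 (Δ0.085)  II: 1.403 (Δ0.011)  III: 1.577 (Δ0.163)  IV: 1.294 (Δ0.120)  V: 1.625 (Δ0.211)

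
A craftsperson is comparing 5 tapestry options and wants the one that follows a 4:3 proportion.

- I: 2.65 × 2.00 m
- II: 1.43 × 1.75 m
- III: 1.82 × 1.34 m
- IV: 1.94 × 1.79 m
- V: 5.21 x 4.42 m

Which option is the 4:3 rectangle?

I

Target 4:3 ≈ 1.333.
I: 1.325 (Δ0.008)  II: 1.224 (Δ0.109)  III: 1.358 (Δ0.025)  IV: 1.084 (Δ0.249)  V: 1.179 (Δ0.154)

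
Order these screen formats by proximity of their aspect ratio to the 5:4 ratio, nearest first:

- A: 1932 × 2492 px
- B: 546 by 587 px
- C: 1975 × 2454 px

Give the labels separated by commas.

A: 2492/1932 ≈ 1.290 → |1.290 − 1.250| = 0.040
B: 587/546 ≈ 1.075 → |1.075 − 1.250| = 0.175
C: 2454/1975 ≈ 1.243 → |1.243 − 1.250| = 0.007

C, A, B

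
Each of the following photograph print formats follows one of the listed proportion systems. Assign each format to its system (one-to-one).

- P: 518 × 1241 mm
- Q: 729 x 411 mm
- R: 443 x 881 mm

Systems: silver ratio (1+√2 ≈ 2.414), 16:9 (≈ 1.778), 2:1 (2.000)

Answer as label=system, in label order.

Ratios: P ≈ 2.396; Q ≈ 1.774; R ≈ 1.989.
Targets: silver ratio ≈ 2.414; 16:9 ≈ 1.778; 2:1 ≈ 2.000.

P=silver ratio, Q=16:9, R=2:1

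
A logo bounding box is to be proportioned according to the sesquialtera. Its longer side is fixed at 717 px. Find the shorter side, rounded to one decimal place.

478.0 px

3:2 = 1.50000.
Shorter side = 717 ÷ 1.50000 ≈ 478.000 → 478.0 px.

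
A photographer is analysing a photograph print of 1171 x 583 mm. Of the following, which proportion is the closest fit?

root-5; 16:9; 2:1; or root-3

2:1

Ratio = 1171 / 583 ≈ 2.009.
Distances: root-5 2.236 (Δ 0.227); 16:9 1.778 (Δ 0.231); 2:1 2.000 (Δ 0.009); root-3 1.732 (Δ 0.277).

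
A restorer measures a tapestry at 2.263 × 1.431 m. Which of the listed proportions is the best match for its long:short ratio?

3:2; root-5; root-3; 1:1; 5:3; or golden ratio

golden ratio

Ratio = 2.263 / 1.431 ≈ 1.581.
Distances: 3:2 1.500 (Δ 0.081); root-5 2.236 (Δ 0.655); root-3 1.732 (Δ 0.151); 1:1 1.000 (Δ 0.581); 5:3 1.667 (Δ 0.086); golden ratio 1.618 (Δ 0.037).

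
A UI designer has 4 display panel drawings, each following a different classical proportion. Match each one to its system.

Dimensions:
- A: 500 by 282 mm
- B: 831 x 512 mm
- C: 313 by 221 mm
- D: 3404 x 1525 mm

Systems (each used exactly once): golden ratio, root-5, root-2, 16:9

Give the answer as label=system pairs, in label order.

Ratios: A ≈ 1.773; B ≈ 1.623; C ≈ 1.416; D ≈ 2.232.
Targets: golden ratio ≈ 1.618; root-5 ≈ 2.236; root-2 ≈ 1.414; 16:9 ≈ 1.778.

A=16:9, B=golden ratio, C=root-2, D=root-5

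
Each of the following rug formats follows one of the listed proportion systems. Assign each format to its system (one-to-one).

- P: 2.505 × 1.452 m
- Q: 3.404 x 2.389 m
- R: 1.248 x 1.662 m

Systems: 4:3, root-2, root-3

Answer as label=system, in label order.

Ratios: P ≈ 1.725; Q ≈ 1.425; R ≈ 1.332.
Targets: 4:3 ≈ 1.333; root-2 ≈ 1.414; root-3 ≈ 1.732.

P=root-3, Q=root-2, R=4:3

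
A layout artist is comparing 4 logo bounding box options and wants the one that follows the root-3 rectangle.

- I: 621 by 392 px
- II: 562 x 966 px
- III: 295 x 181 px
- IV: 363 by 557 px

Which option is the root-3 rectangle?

Ratios (long/short): I ≈ 1.584; II ≈ 1.719; III ≈ 1.630; IV ≈ 1.534.
root-3 ≈ 1.732; option II is nearest (Δ 0.013).

II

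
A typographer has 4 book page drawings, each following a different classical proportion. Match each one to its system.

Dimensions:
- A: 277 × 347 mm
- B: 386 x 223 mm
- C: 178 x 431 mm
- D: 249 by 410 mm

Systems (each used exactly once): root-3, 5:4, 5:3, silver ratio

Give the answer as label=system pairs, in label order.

A=5:4, B=root-3, C=silver ratio, D=5:3

Ratios: A ≈ 1.253; B ≈ 1.731; C ≈ 2.421; D ≈ 1.647.
Targets: root-3 ≈ 1.732; 5:4 ≈ 1.250; 5:3 ≈ 1.667; silver ratio ≈ 2.414.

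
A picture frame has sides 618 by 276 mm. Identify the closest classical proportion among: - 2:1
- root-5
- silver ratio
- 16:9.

Ratio = 618 / 276 ≈ 2.239.
Distances: 2:1 2.000 (Δ 0.239); root-5 2.236 (Δ 0.003); silver ratio 2.414 (Δ 0.175); 16:9 1.778 (Δ 0.461).

root-5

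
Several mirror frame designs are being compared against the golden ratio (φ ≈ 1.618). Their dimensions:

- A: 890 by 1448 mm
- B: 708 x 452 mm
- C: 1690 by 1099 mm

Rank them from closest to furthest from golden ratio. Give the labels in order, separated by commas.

A: 1448/890 ≈ 1.627 → |1.627 − 1.618| = 0.009
B: 708/452 ≈ 1.566 → |1.566 − 1.618| = 0.052
C: 1690/1099 ≈ 1.538 → |1.538 − 1.618| = 0.080

A, B, C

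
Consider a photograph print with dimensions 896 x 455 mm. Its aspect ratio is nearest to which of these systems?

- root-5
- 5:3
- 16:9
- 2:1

Ratio = 896 / 455 ≈ 1.969.
Distances: root-5 2.236 (Δ 0.267); 5:3 1.667 (Δ 0.302); 16:9 1.778 (Δ 0.191); 2:1 2.000 (Δ 0.031).

2:1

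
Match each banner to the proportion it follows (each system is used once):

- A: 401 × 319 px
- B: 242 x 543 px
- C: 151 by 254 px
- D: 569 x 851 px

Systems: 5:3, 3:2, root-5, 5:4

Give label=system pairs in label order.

A=5:4, B=root-5, C=5:3, D=3:2

A = 401/319 ≈ 1.257 → 5:4 (1.250)
B = 543/242 ≈ 2.244 → root-5 (2.236)
C = 254/151 ≈ 1.682 → 5:3 (1.667)
D = 851/569 ≈ 1.496 → 3:2 (1.500)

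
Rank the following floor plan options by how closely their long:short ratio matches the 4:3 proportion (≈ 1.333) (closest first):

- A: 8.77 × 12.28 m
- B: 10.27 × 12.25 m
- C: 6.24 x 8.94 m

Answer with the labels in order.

A, C, B

Ratios: A = 12.28 / 8.77 ≈ 1.400; B = 12.25 / 10.27 ≈ 1.193; C = 8.94 / 6.24 ≈ 1.433.
|Δ from 1.333|: A 0.067; B 0.140; C 0.100.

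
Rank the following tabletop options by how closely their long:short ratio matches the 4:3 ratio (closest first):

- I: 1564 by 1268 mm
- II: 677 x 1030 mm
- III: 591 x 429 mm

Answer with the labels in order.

Ratios: I = 1564 / 1268 ≈ 1.233; II = 1030 / 677 ≈ 1.521; III = 591 / 429 ≈ 1.378.
|Δ from 1.333|: I 0.100; II 0.188; III 0.045.

III, I, II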